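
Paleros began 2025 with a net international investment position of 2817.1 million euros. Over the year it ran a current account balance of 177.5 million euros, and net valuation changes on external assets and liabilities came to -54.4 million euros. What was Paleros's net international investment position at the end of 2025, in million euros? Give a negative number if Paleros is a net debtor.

Change in NIIP = current account + net valuation change = 177.5 + (-54.4) = 123.1
End-of-year NIIP = 2817.1 + 123.1 = 2940.2

2940.2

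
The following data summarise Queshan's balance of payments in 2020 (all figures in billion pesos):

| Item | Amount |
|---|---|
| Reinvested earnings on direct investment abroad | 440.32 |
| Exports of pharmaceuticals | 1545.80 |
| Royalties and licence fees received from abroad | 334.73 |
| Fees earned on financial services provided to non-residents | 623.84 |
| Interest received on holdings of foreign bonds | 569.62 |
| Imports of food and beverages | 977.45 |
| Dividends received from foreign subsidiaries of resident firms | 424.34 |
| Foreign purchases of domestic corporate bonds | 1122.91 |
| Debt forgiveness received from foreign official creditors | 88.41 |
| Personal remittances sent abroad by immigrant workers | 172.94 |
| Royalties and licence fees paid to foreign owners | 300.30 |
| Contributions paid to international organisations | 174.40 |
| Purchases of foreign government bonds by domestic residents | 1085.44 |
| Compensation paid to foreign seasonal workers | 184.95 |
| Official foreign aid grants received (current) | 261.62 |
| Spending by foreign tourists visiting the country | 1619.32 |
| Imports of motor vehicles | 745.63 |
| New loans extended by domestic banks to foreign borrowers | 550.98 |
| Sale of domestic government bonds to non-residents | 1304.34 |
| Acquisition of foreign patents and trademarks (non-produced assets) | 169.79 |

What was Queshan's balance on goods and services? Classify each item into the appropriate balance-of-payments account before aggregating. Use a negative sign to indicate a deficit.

Goods: 1545.80 - 977.45 - 745.63 = -177.28
Services: 623.84 - 300.30 + 334.73 + 1619.32 = 2277.59
Trade balance = -177.28 + 2277.59 = 2100.31
(Excluded from the trade balance — primary income: reinvested earnings on direct investment abroad 440.32, interest received on holdings of foreign bonds 569.62, dividends received from foreign subsidiaries of resident firms 424.34, compensation paid to foreign seasonal workers 184.95; financial account: foreign purchases of domestic corporate bonds 1122.91, purchases of foreign government bonds by domestic residents 1085.44, new loans extended by domestic banks to foreign borrowers 550.98, sale of domestic government bonds to non-residents 1304.34; capital account: debt forgiveness received from foreign official creditors 88.41, acquisition of foreign patents and trademarks (non-produced assets) 169.79; secondary income: personal remittances sent abroad by immigrant workers 172.94, contributions paid to international organisations 174.40, official foreign aid grants received (current) 261.62.)

2100.31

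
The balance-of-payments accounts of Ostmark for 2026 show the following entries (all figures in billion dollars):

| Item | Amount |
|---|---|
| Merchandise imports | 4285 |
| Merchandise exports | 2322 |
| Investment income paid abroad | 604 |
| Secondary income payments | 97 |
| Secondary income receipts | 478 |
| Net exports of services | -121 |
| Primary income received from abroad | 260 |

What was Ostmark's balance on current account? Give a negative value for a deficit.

Goods balance = 2322 - 4285 = -1963
Services balance = -121
Trade balance (goods + services) = -1963 + (-121) = -2084
Net primary income = 260 - 604 = -344
Net secondary income = 478 - 97 = 381
Current account = -2084 + (-344) + 381 = -2047

-2047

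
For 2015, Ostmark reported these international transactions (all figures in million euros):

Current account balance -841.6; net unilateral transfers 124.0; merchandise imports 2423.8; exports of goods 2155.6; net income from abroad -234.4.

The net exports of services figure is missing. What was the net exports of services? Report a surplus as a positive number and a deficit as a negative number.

Current account = goods balance + services balance + net primary income + net secondary income
Sum of the known components = -378.6
Net exports of services = CA - (known components) = -841.6 - (-378.6) = -463.0

-463.0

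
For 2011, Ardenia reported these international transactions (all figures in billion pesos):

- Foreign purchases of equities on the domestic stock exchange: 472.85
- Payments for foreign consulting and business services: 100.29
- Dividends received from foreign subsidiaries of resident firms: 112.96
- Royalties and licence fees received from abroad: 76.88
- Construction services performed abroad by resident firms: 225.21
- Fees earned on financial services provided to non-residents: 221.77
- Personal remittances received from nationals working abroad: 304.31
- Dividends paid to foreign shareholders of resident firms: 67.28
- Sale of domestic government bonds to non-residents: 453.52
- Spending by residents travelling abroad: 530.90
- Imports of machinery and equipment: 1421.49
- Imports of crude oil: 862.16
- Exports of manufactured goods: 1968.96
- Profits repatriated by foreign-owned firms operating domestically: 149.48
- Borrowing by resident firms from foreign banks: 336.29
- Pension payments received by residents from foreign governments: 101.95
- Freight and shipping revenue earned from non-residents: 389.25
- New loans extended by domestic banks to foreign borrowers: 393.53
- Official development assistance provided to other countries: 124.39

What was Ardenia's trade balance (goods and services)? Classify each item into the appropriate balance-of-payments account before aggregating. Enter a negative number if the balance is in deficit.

Goods: -862.16 - 1421.49 + 1968.96 = -314.69
Services: 221.77 - 530.90 - 100.29 + 76.88 + 389.25 + 225.21 = 281.92
Trade balance = -314.69 + 281.92 = -32.77
(Excluded from the trade balance — financial account: foreign purchases of equities on the domestic stock exchange 472.85, sale of domestic government bonds to non-residents 453.52, borrowing by resident firms from foreign banks 336.29, new loans extended by domestic banks to foreign borrowers 393.53; primary income: dividends received from foreign subsidiaries of resident firms 112.96, dividends paid to foreign shareholders of resident firms 67.28, profits repatriated by foreign-owned firms operating domestically 149.48; secondary income: personal remittances received from nationals working abroad 304.31, pension payments received by residents from foreign governments 101.95, official development assistance provided to other countries 124.39.)

-32.77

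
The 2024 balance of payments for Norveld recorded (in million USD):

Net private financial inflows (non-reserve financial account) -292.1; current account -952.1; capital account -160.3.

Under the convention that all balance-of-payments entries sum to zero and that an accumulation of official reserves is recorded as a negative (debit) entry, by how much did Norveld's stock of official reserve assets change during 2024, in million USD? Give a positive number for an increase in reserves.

Official reserve transactions balance = -((-952.1) + (-160.3) + (-292.1)) = 1404.5
An accumulation of reserves is recorded as a debit (negative entry), so the change in the stock of reserves is the negative of that balance.
Change in official reserves = -(1404.5) = -1404.5

-1404.5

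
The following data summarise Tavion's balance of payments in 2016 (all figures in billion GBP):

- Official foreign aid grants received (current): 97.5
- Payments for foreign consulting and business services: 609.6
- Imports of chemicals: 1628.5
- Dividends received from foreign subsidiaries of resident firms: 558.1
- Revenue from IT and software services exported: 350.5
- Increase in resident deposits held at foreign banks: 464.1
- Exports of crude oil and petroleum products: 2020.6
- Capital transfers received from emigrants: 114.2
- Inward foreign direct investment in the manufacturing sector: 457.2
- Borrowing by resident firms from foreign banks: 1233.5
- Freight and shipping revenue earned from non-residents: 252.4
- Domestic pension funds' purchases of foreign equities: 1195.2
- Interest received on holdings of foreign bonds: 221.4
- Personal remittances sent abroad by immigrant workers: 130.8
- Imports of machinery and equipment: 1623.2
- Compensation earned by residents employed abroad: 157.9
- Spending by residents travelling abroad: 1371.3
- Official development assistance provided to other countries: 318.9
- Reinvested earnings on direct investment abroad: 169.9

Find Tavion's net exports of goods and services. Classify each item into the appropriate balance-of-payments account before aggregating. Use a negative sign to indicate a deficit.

-2609.1

Goods: -1623.2 + 2020.6 - 1628.5 = -1231.1
Services: 350.5 + 252.4 - 1371.3 - 609.6 = -1378.0
Trade balance = -1231.1 + (-1378.0) = -2609.1
(Excluded from the trade balance — secondary income: official foreign aid grants received (current) 97.5, personal remittances sent abroad by immigrant workers 130.8, official development assistance provided to other countries 318.9; primary income: dividends received from foreign subsidiaries of resident firms 558.1, interest received on holdings of foreign bonds 221.4, compensation earned by residents employed abroad 157.9, reinvested earnings on direct investment abroad 169.9; financial account: increase in resident deposits held at foreign banks 464.1, inward foreign direct investment in the manufacturing sector 457.2, borrowing by resident firms from foreign banks 1233.5, domestic pension funds' purchases of foreign equities 1195.2; capital account: capital transfers received from emigrants 114.2.)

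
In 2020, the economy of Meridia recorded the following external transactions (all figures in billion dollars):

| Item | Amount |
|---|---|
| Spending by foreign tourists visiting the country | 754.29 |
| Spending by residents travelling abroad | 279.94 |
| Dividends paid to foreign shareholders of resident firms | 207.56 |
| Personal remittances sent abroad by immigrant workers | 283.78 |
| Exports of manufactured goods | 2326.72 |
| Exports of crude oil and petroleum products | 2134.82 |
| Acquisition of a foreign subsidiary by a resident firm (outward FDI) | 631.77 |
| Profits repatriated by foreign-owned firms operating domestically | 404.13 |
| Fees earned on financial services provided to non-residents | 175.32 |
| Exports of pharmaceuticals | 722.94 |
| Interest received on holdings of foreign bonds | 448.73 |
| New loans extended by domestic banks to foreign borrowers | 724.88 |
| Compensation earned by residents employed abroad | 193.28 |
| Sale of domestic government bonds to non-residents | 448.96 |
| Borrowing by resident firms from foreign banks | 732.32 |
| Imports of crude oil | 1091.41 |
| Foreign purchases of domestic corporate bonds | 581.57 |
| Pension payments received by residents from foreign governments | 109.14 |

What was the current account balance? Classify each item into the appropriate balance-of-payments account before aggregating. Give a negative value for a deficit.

4598.42

Goods: -1091.41 + 2134.82 + 722.94 + 2326.72 = 4093.07
Services: 175.32 - 279.94 + 754.29 = 649.67
Primary income: 448.73 - 404.13 - 207.56 + 193.28 = 30.32
Secondary income: 109.14 - 283.78 = -174.64
Current account = 4093.07 + 649.67 + 30.32 + (-174.64) = 4598.42
(Excluded from the current account — financial account: acquisition of a foreign subsidiary by a resident firm (outward FDI) 631.77, new loans extended by domestic banks to foreign borrowers 724.88, sale of domestic government bonds to non-residents 448.96, borrowing by resident firms from foreign banks 732.32, foreign purchases of domestic corporate bonds 581.57.)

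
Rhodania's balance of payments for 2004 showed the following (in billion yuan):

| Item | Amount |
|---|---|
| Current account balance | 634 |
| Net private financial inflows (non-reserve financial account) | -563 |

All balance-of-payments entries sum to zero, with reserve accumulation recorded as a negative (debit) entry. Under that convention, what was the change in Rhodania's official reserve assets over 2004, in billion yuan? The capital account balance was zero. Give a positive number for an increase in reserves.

71

Official reserve transactions balance = -(634 + (-563)) = -71
An accumulation of reserves is recorded as a debit (negative entry), so the change in the stock of reserves is the negative of that balance.
Change in official reserves = -(-71) = 71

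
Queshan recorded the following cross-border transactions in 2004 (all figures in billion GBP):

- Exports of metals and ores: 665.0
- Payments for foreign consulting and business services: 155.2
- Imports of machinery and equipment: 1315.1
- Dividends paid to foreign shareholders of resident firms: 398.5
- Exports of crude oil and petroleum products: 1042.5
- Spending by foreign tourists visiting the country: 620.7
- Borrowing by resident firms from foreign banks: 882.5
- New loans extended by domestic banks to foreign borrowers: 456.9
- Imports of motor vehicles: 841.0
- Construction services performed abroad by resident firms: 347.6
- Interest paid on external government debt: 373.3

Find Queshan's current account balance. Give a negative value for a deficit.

Goods: 665.0 + 1042.5 - 841.0 - 1315.1 = -448.6
Services: 620.7 - 155.2 + 347.6 = 813.1
Primary income: -373.3 - 398.5 = -771.8
Current account = (-448.6) + 813.1 + (-771.8) = -407.3
(Excluded from the current account — financial account: borrowing by resident firms from foreign banks 882.5, new loans extended by domestic banks to foreign borrowers 456.9.)

-407.3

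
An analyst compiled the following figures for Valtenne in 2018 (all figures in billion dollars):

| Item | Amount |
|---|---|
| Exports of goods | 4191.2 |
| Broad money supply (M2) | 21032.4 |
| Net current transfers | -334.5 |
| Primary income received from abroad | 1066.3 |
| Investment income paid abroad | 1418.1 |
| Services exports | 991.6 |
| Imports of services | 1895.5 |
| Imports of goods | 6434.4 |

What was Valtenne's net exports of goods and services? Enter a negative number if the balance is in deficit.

Goods balance = 4191.2 - 6434.4 = -2243.2
Services balance = 991.6 - 1895.5 = -903.9
Trade balance (goods + services) = -2243.2 + (-903.9) = -3147.1

-3147.1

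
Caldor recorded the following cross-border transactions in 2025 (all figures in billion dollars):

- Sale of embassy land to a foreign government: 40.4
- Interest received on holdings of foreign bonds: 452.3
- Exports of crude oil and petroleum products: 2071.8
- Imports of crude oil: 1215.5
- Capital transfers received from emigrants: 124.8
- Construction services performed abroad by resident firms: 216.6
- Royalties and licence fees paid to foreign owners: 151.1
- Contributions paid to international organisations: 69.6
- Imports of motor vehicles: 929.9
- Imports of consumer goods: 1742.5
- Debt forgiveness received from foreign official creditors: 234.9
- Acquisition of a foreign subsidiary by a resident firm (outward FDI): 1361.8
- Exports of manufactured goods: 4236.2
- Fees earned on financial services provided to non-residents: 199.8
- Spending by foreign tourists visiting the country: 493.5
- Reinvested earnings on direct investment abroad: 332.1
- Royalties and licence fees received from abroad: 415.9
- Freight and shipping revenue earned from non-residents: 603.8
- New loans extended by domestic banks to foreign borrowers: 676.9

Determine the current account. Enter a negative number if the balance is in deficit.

Goods: -929.9 - 1215.5 - 1742.5 + 4236.2 + 2071.8 = 2420.1
Services: -151.1 + 415.9 + 199.8 + 216.6 + 603.8 + 493.5 = 1778.5
Primary income: 452.3 + 332.1 = 784.4
Secondary income: -69.6
Current account = 2420.1 + 1778.5 + 784.4 + (-69.6) = 4913.4
(Excluded from the current account — capital account: sale of embassy land to a foreign government 40.4, capital transfers received from emigrants 124.8, debt forgiveness received from foreign official creditors 234.9; financial account: acquisition of a foreign subsidiary by a resident firm (outward FDI) 1361.8, new loans extended by domestic banks to foreign borrowers 676.9.)

4913.4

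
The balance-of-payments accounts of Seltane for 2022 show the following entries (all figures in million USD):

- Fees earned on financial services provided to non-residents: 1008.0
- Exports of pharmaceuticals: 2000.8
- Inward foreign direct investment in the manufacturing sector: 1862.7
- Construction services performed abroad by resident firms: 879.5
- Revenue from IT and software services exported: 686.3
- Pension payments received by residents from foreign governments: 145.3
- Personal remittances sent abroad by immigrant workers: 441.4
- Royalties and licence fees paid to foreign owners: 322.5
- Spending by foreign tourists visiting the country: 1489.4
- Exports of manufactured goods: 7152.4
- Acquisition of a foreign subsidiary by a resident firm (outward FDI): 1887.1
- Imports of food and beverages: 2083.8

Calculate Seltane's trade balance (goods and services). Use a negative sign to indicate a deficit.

10810.1

Goods: 7152.4 + 2000.8 - 2083.8 = 7069.4
Services: -322.5 + 686.3 + 879.5 + 1489.4 + 1008.0 = 3740.7
Trade balance = 7069.4 + 3740.7 = 10810.1
(Excluded from the trade balance — financial account: inward foreign direct investment in the manufacturing sector 1862.7, acquisition of a foreign subsidiary by a resident firm (outward FDI) 1887.1; secondary income: pension payments received by residents from foreign governments 145.3, personal remittances sent abroad by immigrant workers 441.4.)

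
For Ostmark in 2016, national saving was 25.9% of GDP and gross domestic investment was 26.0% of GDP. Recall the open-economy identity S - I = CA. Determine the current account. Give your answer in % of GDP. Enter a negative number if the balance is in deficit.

-0.1

CA = S - I = 25.9 - 26.0 = -0.1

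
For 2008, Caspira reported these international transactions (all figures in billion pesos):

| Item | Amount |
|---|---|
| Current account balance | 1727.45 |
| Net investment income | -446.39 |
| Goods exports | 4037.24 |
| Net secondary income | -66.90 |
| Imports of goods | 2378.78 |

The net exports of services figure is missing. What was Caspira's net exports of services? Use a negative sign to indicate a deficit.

Current account = goods balance + services balance + net primary income + net secondary income
Sum of the known components = 1145.17
Net exports of services = CA - (known components) = 1727.45 - 1145.17 = 582.28

582.28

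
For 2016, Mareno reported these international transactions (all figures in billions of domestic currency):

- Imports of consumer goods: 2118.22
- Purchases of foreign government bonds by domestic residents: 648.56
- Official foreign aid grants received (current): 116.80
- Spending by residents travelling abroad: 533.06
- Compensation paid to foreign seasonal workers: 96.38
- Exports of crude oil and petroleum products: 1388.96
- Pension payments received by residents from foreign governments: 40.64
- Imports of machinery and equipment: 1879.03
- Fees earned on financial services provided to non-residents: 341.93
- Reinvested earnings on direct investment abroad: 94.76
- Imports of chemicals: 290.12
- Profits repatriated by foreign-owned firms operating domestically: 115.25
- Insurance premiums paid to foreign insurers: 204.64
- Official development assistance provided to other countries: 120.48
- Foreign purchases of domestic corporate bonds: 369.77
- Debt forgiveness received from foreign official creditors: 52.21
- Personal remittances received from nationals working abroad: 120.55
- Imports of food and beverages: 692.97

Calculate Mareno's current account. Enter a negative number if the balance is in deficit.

Goods: 1388.96 - 290.12 - 2118.22 - 1879.03 - 692.97 = -3591.38
Services: -204.64 + 341.93 - 533.06 = -395.77
Primary income: -96.38 + 94.76 - 115.25 = -116.87
Secondary income: -120.48 + 116.80 + 40.64 + 120.55 = 157.51
Current account = (-3591.38) + (-395.77) + (-116.87) + 157.51 = -3946.51
(Excluded from the current account — financial account: purchases of foreign government bonds by domestic residents 648.56, foreign purchases of domestic corporate bonds 369.77; capital account: debt forgiveness received from foreign official creditors 52.21.)

-3946.51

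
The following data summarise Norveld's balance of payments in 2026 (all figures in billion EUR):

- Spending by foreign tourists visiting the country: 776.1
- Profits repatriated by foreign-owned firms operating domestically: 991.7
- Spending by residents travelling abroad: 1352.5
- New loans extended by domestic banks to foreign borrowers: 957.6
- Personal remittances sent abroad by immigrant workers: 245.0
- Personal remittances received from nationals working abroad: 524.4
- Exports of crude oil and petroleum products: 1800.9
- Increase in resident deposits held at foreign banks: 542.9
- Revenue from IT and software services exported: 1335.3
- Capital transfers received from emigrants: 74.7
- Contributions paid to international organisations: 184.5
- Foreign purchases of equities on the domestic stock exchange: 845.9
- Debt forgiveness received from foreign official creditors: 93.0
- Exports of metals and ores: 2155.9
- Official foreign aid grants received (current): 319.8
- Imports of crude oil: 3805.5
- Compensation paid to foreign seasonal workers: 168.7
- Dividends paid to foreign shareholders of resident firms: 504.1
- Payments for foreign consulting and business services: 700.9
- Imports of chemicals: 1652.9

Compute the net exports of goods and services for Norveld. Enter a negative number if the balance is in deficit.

-1443.6

Goods: -3805.5 + 2155.9 - 1652.9 + 1800.9 = -1501.6
Services: -700.9 + 776.1 - 1352.5 + 1335.3 = 58.0
Trade balance = -1501.6 + 58.0 = -1443.6
(Excluded from the trade balance — primary income: profits repatriated by foreign-owned firms operating domestically 991.7, compensation paid to foreign seasonal workers 168.7, dividends paid to foreign shareholders of resident firms 504.1; financial account: new loans extended by domestic banks to foreign borrowers 957.6, increase in resident deposits held at foreign banks 542.9, foreign purchases of equities on the domestic stock exchange 845.9; secondary income: personal remittances sent abroad by immigrant workers 245.0, personal remittances received from nationals working abroad 524.4, contributions paid to international organisations 184.5, official foreign aid grants received (current) 319.8; capital account: capital transfers received from emigrants 74.7, debt forgiveness received from foreign official creditors 93.0.)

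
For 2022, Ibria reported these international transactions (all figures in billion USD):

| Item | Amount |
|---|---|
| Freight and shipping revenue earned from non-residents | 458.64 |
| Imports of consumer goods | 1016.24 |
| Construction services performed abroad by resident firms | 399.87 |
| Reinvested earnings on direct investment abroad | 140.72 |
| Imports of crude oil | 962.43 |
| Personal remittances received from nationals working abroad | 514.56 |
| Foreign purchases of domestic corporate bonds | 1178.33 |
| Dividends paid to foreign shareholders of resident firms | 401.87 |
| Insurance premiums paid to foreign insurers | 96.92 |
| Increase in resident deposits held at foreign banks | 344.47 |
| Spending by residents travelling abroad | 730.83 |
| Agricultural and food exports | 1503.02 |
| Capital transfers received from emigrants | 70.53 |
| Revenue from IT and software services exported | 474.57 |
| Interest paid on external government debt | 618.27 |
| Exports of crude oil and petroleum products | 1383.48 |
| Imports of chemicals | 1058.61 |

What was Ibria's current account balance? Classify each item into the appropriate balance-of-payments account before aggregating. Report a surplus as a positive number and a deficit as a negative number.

-10.31

Goods: 1383.48 - 1016.24 - 1058.61 + 1503.02 - 962.43 = -150.78
Services: -730.83 - 96.92 + 474.57 + 399.87 + 458.64 = 505.33
Primary income: -618.27 + 140.72 - 401.87 = -879.42
Secondary income: 514.56
Current account = (-150.78) + 505.33 + (-879.42) + 514.56 = -10.31
(Excluded from the current account — financial account: foreign purchases of domestic corporate bonds 1178.33, increase in resident deposits held at foreign banks 344.47; capital account: capital transfers received from emigrants 70.53.)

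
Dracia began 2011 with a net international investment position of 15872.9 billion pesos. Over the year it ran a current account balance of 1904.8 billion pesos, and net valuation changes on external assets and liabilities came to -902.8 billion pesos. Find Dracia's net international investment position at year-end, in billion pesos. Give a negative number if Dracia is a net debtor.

16874.9

Change in NIIP = current account + net valuation change = 1904.8 + (-902.8) = 1002.0
End-of-year NIIP = 15872.9 + 1002.0 = 16874.9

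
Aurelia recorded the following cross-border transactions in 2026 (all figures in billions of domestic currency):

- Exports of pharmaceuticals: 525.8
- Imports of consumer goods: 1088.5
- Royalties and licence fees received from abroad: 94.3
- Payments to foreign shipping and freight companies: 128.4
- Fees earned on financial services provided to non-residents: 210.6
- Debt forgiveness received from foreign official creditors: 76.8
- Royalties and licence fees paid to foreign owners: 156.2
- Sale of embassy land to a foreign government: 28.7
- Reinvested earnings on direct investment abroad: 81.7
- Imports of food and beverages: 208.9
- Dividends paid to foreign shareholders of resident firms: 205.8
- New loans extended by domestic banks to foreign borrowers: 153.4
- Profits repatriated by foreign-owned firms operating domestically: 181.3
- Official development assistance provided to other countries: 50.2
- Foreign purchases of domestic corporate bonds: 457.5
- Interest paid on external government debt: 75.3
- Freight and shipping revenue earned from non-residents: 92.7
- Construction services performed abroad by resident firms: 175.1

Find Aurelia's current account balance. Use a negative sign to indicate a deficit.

Goods: -208.9 + 525.8 - 1088.5 = -771.6
Services: -128.4 + 92.7 + 210.6 + 175.1 - 156.2 + 94.3 = 288.1
Primary income: -205.8 + 81.7 - 181.3 - 75.3 = -380.7
Secondary income: -50.2
Current account = (-771.6) + 288.1 + (-380.7) + (-50.2) = -914.4
(Excluded from the current account — capital account: debt forgiveness received from foreign official creditors 76.8, sale of embassy land to a foreign government 28.7; financial account: new loans extended by domestic banks to foreign borrowers 153.4, foreign purchases of domestic corporate bonds 457.5.)

-914.4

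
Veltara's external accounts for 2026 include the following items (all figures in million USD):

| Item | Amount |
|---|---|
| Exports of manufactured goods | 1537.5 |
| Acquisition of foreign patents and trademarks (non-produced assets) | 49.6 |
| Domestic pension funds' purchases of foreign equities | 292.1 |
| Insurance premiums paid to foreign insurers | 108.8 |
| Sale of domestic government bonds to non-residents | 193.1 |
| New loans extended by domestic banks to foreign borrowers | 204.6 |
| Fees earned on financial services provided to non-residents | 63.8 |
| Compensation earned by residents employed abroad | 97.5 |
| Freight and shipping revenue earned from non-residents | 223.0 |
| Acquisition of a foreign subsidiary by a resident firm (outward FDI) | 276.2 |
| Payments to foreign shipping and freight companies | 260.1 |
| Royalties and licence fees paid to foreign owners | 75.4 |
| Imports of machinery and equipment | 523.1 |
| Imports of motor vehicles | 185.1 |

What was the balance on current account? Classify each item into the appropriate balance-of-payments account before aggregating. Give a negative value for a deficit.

769.3

Goods: 1537.5 - 523.1 - 185.1 = 829.3
Services: -108.8 + 223.0 - 75.4 - 260.1 + 63.8 = -157.5
Primary income: 97.5
Current account = 829.3 + (-157.5) + 97.5 = 769.3
(Excluded from the current account — capital account: acquisition of foreign patents and trademarks (non-produced assets) 49.6; financial account: domestic pension funds' purchases of foreign equities 292.1, sale of domestic government bonds to non-residents 193.1, new loans extended by domestic banks to foreign borrowers 204.6, acquisition of a foreign subsidiary by a resident firm (outward FDI) 276.2.)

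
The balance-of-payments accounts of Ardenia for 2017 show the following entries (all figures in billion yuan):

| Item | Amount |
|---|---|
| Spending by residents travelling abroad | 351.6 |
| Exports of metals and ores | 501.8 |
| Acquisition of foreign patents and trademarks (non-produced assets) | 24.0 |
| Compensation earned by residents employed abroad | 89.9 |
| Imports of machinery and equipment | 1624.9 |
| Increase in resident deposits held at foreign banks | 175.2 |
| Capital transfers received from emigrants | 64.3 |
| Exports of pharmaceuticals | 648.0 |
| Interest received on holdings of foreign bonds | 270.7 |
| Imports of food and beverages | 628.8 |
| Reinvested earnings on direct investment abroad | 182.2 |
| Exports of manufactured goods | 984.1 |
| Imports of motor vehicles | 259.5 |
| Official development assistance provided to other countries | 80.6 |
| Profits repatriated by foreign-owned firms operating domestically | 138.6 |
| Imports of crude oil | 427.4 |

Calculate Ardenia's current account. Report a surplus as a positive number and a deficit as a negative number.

-834.7

Goods: -628.8 + 984.1 + 501.8 - 259.5 + 648.0 - 1624.9 - 427.4 = -806.7
Services: -351.6
Primary income: 270.7 + 89.9 - 138.6 + 182.2 = 404.2
Secondary income: -80.6
Current account = (-806.7) + (-351.6) + 404.2 + (-80.6) = -834.7
(Excluded from the current account — capital account: acquisition of foreign patents and trademarks (non-produced assets) 24.0, capital transfers received from emigrants 64.3; financial account: increase in resident deposits held at foreign banks 175.2.)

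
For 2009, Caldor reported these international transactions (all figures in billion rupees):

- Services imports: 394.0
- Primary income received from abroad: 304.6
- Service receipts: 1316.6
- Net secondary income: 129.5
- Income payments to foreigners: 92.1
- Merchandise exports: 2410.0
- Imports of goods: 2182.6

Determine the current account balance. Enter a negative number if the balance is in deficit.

Goods balance = 2410.0 - 2182.6 = 227.4
Services balance = 1316.6 - 394.0 = 922.6
Trade balance (goods + services) = 227.4 + 922.6 = 1150.0
Net primary income = 304.6 - 92.1 = 212.5
Net secondary income = 129.5
Current account = 1150.0 + 212.5 + 129.5 = 1492.0

1492.0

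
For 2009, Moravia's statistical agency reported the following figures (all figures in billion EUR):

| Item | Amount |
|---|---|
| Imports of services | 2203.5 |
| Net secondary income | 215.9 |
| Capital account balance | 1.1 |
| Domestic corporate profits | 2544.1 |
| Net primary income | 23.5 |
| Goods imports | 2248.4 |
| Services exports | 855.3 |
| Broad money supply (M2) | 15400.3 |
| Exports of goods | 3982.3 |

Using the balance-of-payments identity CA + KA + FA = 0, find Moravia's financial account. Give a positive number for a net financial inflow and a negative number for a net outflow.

Goods balance = 3982.3 - 2248.4 = 1733.9
Services balance = 855.3 - 2203.5 = -1348.2
Trade balance (goods + services) = 1733.9 + (-1348.2) = 385.7
Net primary income = 23.5
Net secondary income = 215.9
Current account = 385.7 + 23.5 + 215.9 = 625.1
Financial account = -(625.1 + 1.1) = -626.2

-626.2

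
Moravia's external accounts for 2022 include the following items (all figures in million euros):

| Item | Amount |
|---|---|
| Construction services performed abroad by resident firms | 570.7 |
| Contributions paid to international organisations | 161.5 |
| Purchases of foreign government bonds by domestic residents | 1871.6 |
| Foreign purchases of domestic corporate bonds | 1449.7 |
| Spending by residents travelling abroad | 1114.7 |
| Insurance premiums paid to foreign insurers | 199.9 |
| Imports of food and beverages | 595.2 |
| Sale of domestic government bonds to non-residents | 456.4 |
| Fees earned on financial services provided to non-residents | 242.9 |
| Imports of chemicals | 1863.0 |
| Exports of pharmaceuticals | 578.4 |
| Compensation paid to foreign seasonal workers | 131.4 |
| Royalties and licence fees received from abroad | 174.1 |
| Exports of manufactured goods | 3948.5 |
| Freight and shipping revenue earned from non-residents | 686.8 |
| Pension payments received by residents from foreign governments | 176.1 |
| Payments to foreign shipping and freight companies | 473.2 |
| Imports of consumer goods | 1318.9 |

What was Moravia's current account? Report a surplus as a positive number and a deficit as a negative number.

519.7

Goods: 578.4 + 3948.5 - 1318.9 - 595.2 - 1863.0 = 749.8
Services: -473.2 + 686.8 - 199.9 + 242.9 - 1114.7 + 570.7 + 174.1 = -113.3
Primary income: -131.4
Secondary income: -161.5 + 176.1 = 14.6
Current account = 749.8 + (-113.3) + (-131.4) + 14.6 = 519.7
(Excluded from the current account — financial account: purchases of foreign government bonds by domestic residents 1871.6, foreign purchases of domestic corporate bonds 1449.7, sale of domestic government bonds to non-residents 456.4.)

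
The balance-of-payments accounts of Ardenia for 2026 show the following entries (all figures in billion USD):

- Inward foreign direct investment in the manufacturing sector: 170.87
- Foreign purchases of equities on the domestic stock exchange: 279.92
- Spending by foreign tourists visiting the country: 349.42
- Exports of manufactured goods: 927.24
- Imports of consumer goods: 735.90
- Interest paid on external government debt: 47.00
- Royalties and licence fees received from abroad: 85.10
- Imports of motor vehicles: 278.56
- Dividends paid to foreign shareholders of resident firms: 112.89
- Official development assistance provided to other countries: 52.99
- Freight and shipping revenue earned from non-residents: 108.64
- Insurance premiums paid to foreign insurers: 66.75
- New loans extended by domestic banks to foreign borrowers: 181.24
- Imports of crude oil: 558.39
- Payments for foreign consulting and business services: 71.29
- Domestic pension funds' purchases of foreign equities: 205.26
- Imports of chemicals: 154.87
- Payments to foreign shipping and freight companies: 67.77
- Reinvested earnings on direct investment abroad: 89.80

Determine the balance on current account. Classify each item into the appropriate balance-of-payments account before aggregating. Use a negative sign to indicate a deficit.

-586.21

Goods: -558.39 - 735.90 - 154.87 - 278.56 + 927.24 = -800.48
Services: -67.77 - 71.29 + 85.10 + 349.42 - 66.75 + 108.64 = 337.35
Primary income: -112.89 - 47.00 + 89.80 = -70.09
Secondary income: -52.99
Current account = (-800.48) + 337.35 + (-70.09) + (-52.99) = -586.21
(Excluded from the current account — financial account: inward foreign direct investment in the manufacturing sector 170.87, foreign purchases of equities on the domestic stock exchange 279.92, new loans extended by domestic banks to foreign borrowers 181.24, domestic pension funds' purchases of foreign equities 205.26.)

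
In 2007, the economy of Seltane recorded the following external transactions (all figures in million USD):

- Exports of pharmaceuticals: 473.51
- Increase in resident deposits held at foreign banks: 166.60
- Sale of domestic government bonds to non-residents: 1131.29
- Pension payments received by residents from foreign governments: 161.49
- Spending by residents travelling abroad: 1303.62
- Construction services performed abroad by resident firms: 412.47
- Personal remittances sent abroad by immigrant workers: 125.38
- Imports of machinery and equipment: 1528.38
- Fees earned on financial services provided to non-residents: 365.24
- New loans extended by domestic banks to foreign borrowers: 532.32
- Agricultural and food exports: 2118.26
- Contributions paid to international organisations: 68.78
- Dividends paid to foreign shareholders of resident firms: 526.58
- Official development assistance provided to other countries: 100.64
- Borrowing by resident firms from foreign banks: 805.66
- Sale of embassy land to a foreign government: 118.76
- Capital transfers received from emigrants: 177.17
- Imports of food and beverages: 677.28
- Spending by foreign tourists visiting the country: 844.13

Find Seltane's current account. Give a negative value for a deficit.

44.44

Goods: -677.28 + 473.51 + 2118.26 - 1528.38 = 386.11
Services: 412.47 - 1303.62 + 365.24 + 844.13 = 318.22
Primary income: -526.58
Secondary income: 161.49 - 68.78 - 125.38 - 100.64 = -133.31
Current account = 386.11 + 318.22 + (-526.58) + (-133.31) = 44.44
(Excluded from the current account — financial account: increase in resident deposits held at foreign banks 166.60, sale of domestic government bonds to non-residents 1131.29, new loans extended by domestic banks to foreign borrowers 532.32, borrowing by resident firms from foreign banks 805.66; capital account: sale of embassy land to a foreign government 118.76, capital transfers received from emigrants 177.17.)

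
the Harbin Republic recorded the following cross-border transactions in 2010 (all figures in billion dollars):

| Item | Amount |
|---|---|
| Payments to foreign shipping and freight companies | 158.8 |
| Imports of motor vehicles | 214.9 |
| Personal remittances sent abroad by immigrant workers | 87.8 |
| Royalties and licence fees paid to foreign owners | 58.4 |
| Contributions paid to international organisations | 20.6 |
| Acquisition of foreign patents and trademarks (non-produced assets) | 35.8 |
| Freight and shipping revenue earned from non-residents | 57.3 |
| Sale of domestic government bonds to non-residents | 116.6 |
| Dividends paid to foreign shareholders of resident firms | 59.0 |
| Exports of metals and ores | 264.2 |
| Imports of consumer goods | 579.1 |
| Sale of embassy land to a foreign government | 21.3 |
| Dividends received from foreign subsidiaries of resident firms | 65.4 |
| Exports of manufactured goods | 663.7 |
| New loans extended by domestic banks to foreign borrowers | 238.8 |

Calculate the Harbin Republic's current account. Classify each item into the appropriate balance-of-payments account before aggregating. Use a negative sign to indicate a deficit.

Goods: 663.7 - 214.9 - 579.1 + 264.2 = 133.9
Services: -58.4 - 158.8 + 57.3 = -159.9
Primary income: -59.0 + 65.4 = 6.4
Secondary income: -87.8 - 20.6 = -108.4
Current account = 133.9 + (-159.9) + 6.4 + (-108.4) = -128.0
(Excluded from the current account — capital account: acquisition of foreign patents and trademarks (non-produced assets) 35.8, sale of embassy land to a foreign government 21.3; financial account: sale of domestic government bonds to non-residents 116.6, new loans extended by domestic banks to foreign borrowers 238.8.)

-128.0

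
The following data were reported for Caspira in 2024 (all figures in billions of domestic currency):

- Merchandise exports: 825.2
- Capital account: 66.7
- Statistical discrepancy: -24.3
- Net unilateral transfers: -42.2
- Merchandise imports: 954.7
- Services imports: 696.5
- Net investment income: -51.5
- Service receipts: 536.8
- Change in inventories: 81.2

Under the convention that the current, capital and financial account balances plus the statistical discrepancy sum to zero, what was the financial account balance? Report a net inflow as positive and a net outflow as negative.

340.5

Goods balance = 825.2 - 954.7 = -129.5
Services balance = 536.8 - 696.5 = -159.7
Trade balance (goods + services) = -129.5 + (-159.7) = -289.2
Net primary income = -51.5
Net secondary income = -42.2
Current account = -289.2 + (-51.5) + (-42.2) = -382.9
Financial account = -(-382.9 + 66.7 + (-24.3)) = 340.5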